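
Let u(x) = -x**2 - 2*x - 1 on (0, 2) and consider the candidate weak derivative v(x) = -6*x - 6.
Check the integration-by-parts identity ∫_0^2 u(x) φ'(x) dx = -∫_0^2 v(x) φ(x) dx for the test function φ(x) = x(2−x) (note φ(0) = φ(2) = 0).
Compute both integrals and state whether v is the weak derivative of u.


LHS = 16/3, RHS = 16. No, v is not the weak derivative of u.

u(x) = -x**2 - 2*x - 1, classical derivative u'(x) = -2*x - 2.
φ(x) = x(2−x), so φ'(x) = 2 - 2*x.
Note φ(0) = φ(2) = 0, so the boundary term u·φ vanishes.
LHS = ∫_0^2 u(x) φ'(x) dx = ∫_0^2 (2*x^3 + 2*x^2 - 2*x - 2) dx. Term by term:
  ∫_0^2 2*x^3 dx = 8;  ∫_0^2 2*x^2 dx = 16/3;  ∫_0^2 -2*x dx = -4;
  ∫_0^2 -2 dx = -4.
Sum: 8 + 16/3 − 4 − 4 = 16/3.
So LHS = 16/3.
∫_0^2 v(x) φ(x) dx = ∫_0^2 (6*x^3 - 6*x^2 - 12*x) dx. Term by term:
  ∫_0^2 6*x^3 dx = 24;  ∫_0^2 -6*x^2 dx = -16;  ∫_0^2 -12*x dx = -24.
Sum: 24 − 16 − 24 = -16.
So RHS = -∫_0^2 v(x) φ(x) dx = 16.
LHS − RHS = -32/3 ≠ 0, so the identity fails.
(For a valid weak derivative the identity must hold for EVERY test function, in particular this one. The failure shows v is NOT the weak derivative of u.)
Correct weak derivative would be u'(x) = -2*x - 2.


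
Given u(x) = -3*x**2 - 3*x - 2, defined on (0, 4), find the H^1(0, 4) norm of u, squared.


||u||_{H^1}^2 = 23236/5

The H^1 norm (squared) on an interval (0, L) is
  ||u||_{H^1}^2 = ∫_0^L u(x)^2 dx + ∫_0^L u'(x)^2 dx.
Compute u'(x) = -6*x - 3.
Then u(x)^2 = 9*x**4 + 18*x**3 + 21*x**2 + 12*x + 4 and u'(x)^2 = 36*x**2 + 36*x + 9.
Integrate each monomial from 0 to 4 using ∫_0^4 c·x^n dx = c·4^(n+1)/(n+1):
  ∫_0^4 u(x)^2 dx = ∫_0^4 (9*x^4 + 18*x^3 + 21*x^2 + 12*x + 4) dx. Term by term:
    ∫_0^4 9*x^4 dx = 9216/5;  ∫_0^4 18*x^3 dx = 1152;  ∫_0^4 21*x^2 dx = 448;
    ∫_0^4 12*x dx = 96;  ∫_0^4 4 dx = 16.
  Sum: 9216/5 + 1152 + 448 + 96 + 16 = 17776/5.
  ∫_0^4 u'(x)^2 dx = ∫_0^4 (36*x^2 + 36*x + 9) dx. Term by term:
    ∫_0^4 36*x^2 dx = 768;  ∫_0^4 36*x dx = 288;  ∫_0^4 9 dx = 36.
  Sum: 768 + 288 + 36 = 1092.
Adding: ||u||_{H^1}^2 = 17776/5 + 1092 = 23236/5.


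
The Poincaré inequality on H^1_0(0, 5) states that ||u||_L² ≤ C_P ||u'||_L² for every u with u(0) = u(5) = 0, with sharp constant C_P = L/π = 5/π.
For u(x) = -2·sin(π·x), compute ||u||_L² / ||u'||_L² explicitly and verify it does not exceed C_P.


||u||_L² / ||u'||_L² = 1/π < C_P = 5/π.

u(x) = -2·sin(π·x), so u'(x) = -2*π*cos(π*x).
Writing u(x) = A·sin(kπx/L) with A = -2 and k = 5, use ∫_0^L sin²(kπx/L) dx = L/2 and ∫_0^L cos²(kπx/L) dx = L/2.
u² = 4·sin²(π·x) and (u')² = 4*π^2·cos²(π·x), and each of sin², cos² integrates to L/2 = 5/2 over (0, 5).
∫_0^5 u² dx = 10, so ||u||_L² = sqrt(10).
∫_0^5 (u')² dx = 10*π^2, so ||u'||_L² = sqrt(10)*π.
Ratio ||u||_L² / ||u'||_L² = 1/π.
Sharp Poincaré constant on H^1_0(0, 5) is C_P = L/π = 5/π, achieved by sin(π/5·x).
This is the k = 5 harmonic; the ratio L/(kπ) is strictly less than C_P = L/π, consistent with the sharp inequality ||u||_L² ≤ C_P ||u'||_L².


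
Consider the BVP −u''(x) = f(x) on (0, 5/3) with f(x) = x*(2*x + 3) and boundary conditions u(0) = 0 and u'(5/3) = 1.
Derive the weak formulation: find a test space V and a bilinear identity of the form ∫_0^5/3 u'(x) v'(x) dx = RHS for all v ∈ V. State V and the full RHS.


V = {v ∈ H^1(0, 5/3) : v(0) = 0} (test functions vanish at x = 0 where u is specified); weak form: ∫_0^5/3 u'v' dx = ∫_0^5/3 (x*(2*x + 3)) v dx + v(5/3) for all v ∈ V.

Multiply both sides by a test function v and integrate from 0 to 5/3:
  ∫_0^5/3 −u''(x) v(x) dx = ∫_0^5/3 f(x) v(x) dx.
Integrate the LHS by parts once:
  ∫_0^5/3 −u'' v dx = −[u'(x) v(x)]_0^5/3 + ∫_0^5/3 u'(x) v'(x) dx.
Thus ∫_0^5/3 u'(x) v'(x) dx = ∫_0^5/3 f(x) v(x) dx + [u'(x) v(x)]_0^5/3.
Choose V so that boundary terms are either known or forced to vanish.
Mixed BC: u(0) = 0 (Dirichlet) and u'(5/3) = 1 (Neumann). Define V = {v ∈ H^1(0, 5/3) : v(0) = 0}. Then [u' v]_0^5/3 = u'(5/3)·v(5/3) − u'(0)·0 = v(5/3).
Weak formulation: find u (satisfying any essential BC) such that ∫_0^5/3 u'(x) v'(x) dx = ∫_0^5/3 f v dx + v(5/3) for all v ∈ V (Dirichlet at 0 absorbed into V; Neumann datum at x = 5/3 contributes the boundary term).
Substituting f(x) = x*(2*x + 3), the right-hand side is ∫_0^5/3 (x*(2*x + 3)) v dx + v(5/3).


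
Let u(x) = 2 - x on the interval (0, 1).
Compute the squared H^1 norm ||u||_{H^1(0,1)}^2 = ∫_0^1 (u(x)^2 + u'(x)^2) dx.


||u||_{H^1}^2 = 10/3

The H^1 norm (squared) on an interval (0, L) is
  ||u||_{H^1}^2 = ∫_0^L u(x)^2 dx + ∫_0^L u'(x)^2 dx.
Compute u'(x) = -1.
Then u(x)^2 = x**2 - 4*x + 4 and u'(x)^2 = 1.
Integrate each monomial from 0 to 1 using ∫_0^1 c·x^n dx = c·1^(n+1)/(n+1):
  ∫_0^1 u(x)^2 dx = ∫_0^1 (x^2 - 4*x + 4) dx. Term by term:
    ∫_0^1 x^2 dx = 1/3;  ∫_0^1 -4*x dx = -2;  ∫_0^1 4 dx = 4.
  Sum: 1/3 − 2 + 4 = 7/3.
  ∫_0^1 u'(x)^2 dx = ∫_0^1 (1) dx. Term by term:
    ∫_0^1 1 dx = 1.
Adding: ||u||_{H^1}^2 = 7/3 + 1 = 10/3.


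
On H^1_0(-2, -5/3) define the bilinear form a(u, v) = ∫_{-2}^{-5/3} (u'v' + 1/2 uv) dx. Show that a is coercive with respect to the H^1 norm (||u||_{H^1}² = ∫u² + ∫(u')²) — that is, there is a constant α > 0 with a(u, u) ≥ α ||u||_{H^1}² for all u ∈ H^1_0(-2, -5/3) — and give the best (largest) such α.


α = (1 + 18*π^2)/(2*(1 + 9*π^2))

Coercivity of a(·,·) on H^1_0(-2, -5/3) means a(u, u) ≥ α ||u||_{H^1}² for every u ∈ H^1_0.
The interval has length L = 1/3, and Poincaré/coercivity depend only on L. Here a(u, u) = ∫(u')² + (1/2)·∫u².
Here 0 < c = 1/2 < 1. The condition a(u,u) ≥ α||u||_{H^1}² reads (1−α)∫(u')² ≥ (α−c)∫u². Any admissible α is ≤ 1 (rapidly oscillating u have ∫u²/∫(u')² → 0), and α = 1 would force 0 ≥ (1−c)∫u², impossible since c < 1; so 1−α > 0. By the sharp Poincaré inequality on H^1_0 of an interval of length L, ∫(u')² ≥ (π/L)²∫u² with equality for the first sine mode sin(π(x−x₀)/L) (x₀ the left endpoint), so the inequality holds for all u iff (1−α)(π/L)² ≥ α − c, i.e. α ≤ ((π/L)² + c)/((π/L)² + 1) = (1 + c(L/π)²)/(1 + (L/π)²). With (π/L)² = 9*π^2 and c = 1/2, the largest admissible constant is α = ((π/L)² + c)/((π/L)² + 1).
Simplifying, α = (1 + 18*π^2)/(2*(1 + 9*π^2)).


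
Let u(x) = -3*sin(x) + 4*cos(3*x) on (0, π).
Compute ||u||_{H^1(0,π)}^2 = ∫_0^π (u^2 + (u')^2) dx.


||u||_{H^1(0,π)}^2 = 89*π

u'(x) = -12*sin(3*x) - 3*cos(x).
Expand u² and (u')² and integrate term by term on (0, π), using: for integers n ≥ 1, ∫_0^π sin²(nx) dx = ∫_0^π cos²(nx) dx = π/2; for n ≠ n', ∫_0^π sin(nx)sin(n'x) dx = ∫_0^π cos(nx)cos(n'x) dx = 0; and by product-to-sum, ∫_0^π sin(nx)cos(n'x) dx = ½∫_0^π [sin((n+n')x) + sin((n−n')x)] dx, which is 0 when n+n' is even and 2n/(n²−n'²) when n+n' is odd (it need not vanish on (0, π)).
  u² squared terms: (-3)²·∫sin(x)² dx = 9·π/2 = 9*π/2;  (4)²·∫cos(3x)² dx = 16·π/2 = 8*π.
  u² cross terms: 2·(-3)·(4)·∫sin(x)·cos(3x) dx = -24·(0) = 0.
  So ∫_0^π u² dx = 9*π/2 + 8*π + 0 = 25*π/2.
  (u')² squared terms: (-12)²·∫sin(3x)² dx = 144·π/2 = 72*π;  (-3)²·∫cos(x)² dx = 9·π/2 = 9*π/2.
  (u')² cross terms: 2·(-12)·(-3)·∫sin(3x)·cos(x) dx = 72·(0) = 0.
  So ∫_0^π (u')² dx = 72*π + 9*π/2 + 0 = 153*π/2.
||u||_{H^1}^2 = (25*π/2) + (153*π/2) = 89*π.


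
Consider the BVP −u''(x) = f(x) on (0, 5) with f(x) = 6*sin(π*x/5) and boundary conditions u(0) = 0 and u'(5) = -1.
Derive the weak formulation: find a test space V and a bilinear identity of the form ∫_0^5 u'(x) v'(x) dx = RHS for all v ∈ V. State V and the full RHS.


V = {v ∈ H^1(0, 5) : v(0) = 0} (test functions vanish at x = 0 where u is specified); weak form: ∫_0^5 u'v' dx = ∫_0^5 (6*sin(π*x/5)) v dx − v(5) for all v ∈ V.

Multiply both sides by a test function v and integrate from 0 to 5:
  ∫_0^5 −u''(x) v(x) dx = ∫_0^5 f(x) v(x) dx.
Integrate the LHS by parts once:
  ∫_0^5 −u'' v dx = −[u'(x) v(x)]_0^5 + ∫_0^5 u'(x) v'(x) dx.
Thus ∫_0^5 u'(x) v'(x) dx = ∫_0^5 f(x) v(x) dx + [u'(x) v(x)]_0^5.
Choose V so that boundary terms are either known or forced to vanish.
Mixed BC: u(0) = 0 (Dirichlet) and u'(5) = -1 (Neumann). Define V = {v ∈ H^1(0, 5) : v(0) = 0}. Then [u' v]_0^5 = u'(5)·v(5) − u'(0)·0 = − v(5).
Weak formulation: find u (satisfying any essential BC) such that ∫_0^5 u'(x) v'(x) dx = ∫_0^5 f v dx − v(5) for all v ∈ V (Dirichlet at 0 absorbed into V; Neumann datum at x = 5 contributes the boundary term).
Substituting f(x) = 6*sin(π*x/5), the right-hand side is ∫_0^5 (6*sin(π*x/5)) v dx − v(5).


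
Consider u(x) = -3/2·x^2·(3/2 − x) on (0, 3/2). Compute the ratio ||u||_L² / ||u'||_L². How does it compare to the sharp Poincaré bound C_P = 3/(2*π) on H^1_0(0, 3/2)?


||u||_L² / ||u'||_L² = 3*sqrt(14)/28 < C_P = 3/(2*π).

u(x) = -3/2·x^2·(3/2 − x), so u'(x) = 9*x*(x - 1)/2.
u(x) = -3/2·x^2·(3/2 − x) vanishes at x = 0 and x = 3/2, so u ∈ H^1_0(0, 3/2). Differentiate via the product rule and integrate the resulting polynomials term by term.
  ∫_0^3/2 u² dx = ∫_0^3/2 (9*x^6/4 - 27*x^5/4 + 81*x^4/16) dx. Term by term:
    ∫_0^3/2 9*x^6/4 dx = 19683/3584;  ∫_0^3/2 -27*x^5/4 dx = -6561/512;  ∫_0^3/2 81*x^4/16 dx = 19683/2560.
  Sum: 19683/3584 − 6561/512 + 19683/2560 = 6561/17920.
  ∫_0^3/2 (u')² dx = ∫_0^3/2 (81*x^4/4 - 81*x^3/2 + 81*x^2/4) dx. Term by term:
    ∫_0^3/2 81*x^4/4 dx = 19683/640;  ∫_0^3/2 -81*x^3/2 dx = -6561/128;  ∫_0^3/2 81*x^2/4 dx = 729/32.
  Sum: 19683/640 − 6561/128 + 729/32 = 729/320.
∫_0^3/2 u² dx = 6561/17920, so ||u||_L² = 81*sqrt(70)/1120.
∫_0^3/2 (u')² dx = 729/320, so ||u'||_L² = 27*sqrt(5)/40.
Ratio ||u||_L² / ||u'||_L² = 3*sqrt(14)/28.
Sharp Poincaré constant on H^1_0(0, 3/2) is C_P = L/π = 3/(2*π), achieved by sin(2*π/3·x).
A polynomial bump cannot attain the sharp Poincaré constant (only the first sine eigenfunction does), so the ratio is strictly less than C_P, consistent with ||u||_L² ≤ C_P ||u'||_L².


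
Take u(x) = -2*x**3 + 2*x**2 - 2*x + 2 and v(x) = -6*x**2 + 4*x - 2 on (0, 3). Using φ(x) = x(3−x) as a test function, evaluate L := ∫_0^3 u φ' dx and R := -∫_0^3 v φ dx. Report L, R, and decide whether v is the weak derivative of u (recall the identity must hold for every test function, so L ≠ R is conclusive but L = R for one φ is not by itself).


LHS = 549/10, RHS = 549/10. Yes, v = u' weakly.

u(x) = -2*x**3 + 2*x**2 - 2*x + 2, classical derivative u'(x) = -6*x**2 + 4*x - 2.
φ(x) = x(3−x), so φ'(x) = 3 - 2*x.
Note φ(0) = φ(3) = 0, so the boundary term u·φ vanishes.
LHS = ∫_0^3 u(x) φ'(x) dx = ∫_0^3 (4*x^4 - 10*x^3 + 10*x^2 - 10*x + 6) dx. Term by term:
  ∫_0^3 4*x^4 dx = 972/5;  ∫_0^3 -10*x^3 dx = -405/2;  ∫_0^3 10*x^2 dx = 90;
  ∫_0^3 -10*x dx = -45;  ∫_0^3 6 dx = 18.
Sum: 972/5 − 405/2 + 90 − 45 + 18 = 549/10.
So LHS = 549/10.
∫_0^3 v(x) φ(x) dx = ∫_0^3 (6*x^4 - 22*x^3 + 14*x^2 - 6*x) dx. Term by term:
  ∫_0^3 6*x^4 dx = 1458/5;  ∫_0^3 -22*x^3 dx = -891/2;  ∫_0^3 14*x^2 dx = 126;
  ∫_0^3 -6*x dx = -27.
Sum: 1458/5 − 891/2 + 126 − 27 = -549/10.
So RHS = -∫_0^3 v(x) φ(x) dx = 549/10.
LHS = RHS, so the identity holds for this test φ.
Moreover u is smooth here and v(x) = u'(x) = -6*x**2 + 4*x - 2 pointwise, so the identity holds for every test function. Hence v is the weak derivative of u.


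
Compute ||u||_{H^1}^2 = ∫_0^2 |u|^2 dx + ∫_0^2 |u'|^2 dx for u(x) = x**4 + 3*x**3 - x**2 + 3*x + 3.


||u||_{H^1}^2 = 140120/63

The H^1 norm (squared) on an interval (0, L) is
  ||u||_{H^1}^2 = ∫_0^L u(x)^2 dx + ∫_0^L u'(x)^2 dx.
Compute u'(x) = 4*x**3 + 9*x**2 - 2*x + 3.
Then u(x)^2 = x**8 + 6*x**7 + 7*x**6 + 25*x**4 + 12*x**3 + 3*x**2 + 18*x + 9 and u'(x)^2 = 16*x**6 + 72*x**5 + 65*x**4 - 12*x**3 + 58*x**2 - 12*x + 9.
Integrate each monomial from 0 to 2 using ∫_0^2 c·x^n dx = c·2^(n+1)/(n+1):
  ∫_0^2 u(x)^2 dx = ∫_0^2 (x^8 + 6*x^7 + 7*x^6 + 25*x^4 + 12*x^3 + 3*x^2 + 18*x + 9) dx. Term by term:
    ∫_0^2 x^8 dx = 512/9;  ∫_0^2 6*x^7 dx = 192;  ∫_0^2 7*x^6 dx = 128;
    ∫_0^2 25*x^4 dx = 160;  ∫_0^2 12*x^3 dx = 48;  ∫_0^2 3*x^2 dx = 8;
    ∫_0^2 18*x dx = 36;  ∫_0^2 9 dx = 18.
  Sum: 512/9 + 192 + 128 + 160 + 48 + 8 + 36 + 18 = 5822/9.
  ∫_0^2 u'(x)^2 dx = ∫_0^2 (16*x^6 + 72*x^5 + 65*x^4 - 12*x^3 + 58*x^2 - 12*x + 9) dx. Term by term:
    ∫_0^2 16*x^6 dx = 2048/7;  ∫_0^2 72*x^5 dx = 768;  ∫_0^2 65*x^4 dx = 416;
    ∫_0^2 -12*x^3 dx = -48;  ∫_0^2 58*x^2 dx = 464/3;  ∫_0^2 -12*x dx = -24;
    ∫_0^2 9 dx = 18.
  Sum: 2048/7 + 768 + 416 − 48 + 464/3 − 24 + 18 = 33122/21.
Adding: ||u||_{H^1}^2 = 5822/9 + 33122/21 = 140120/63.


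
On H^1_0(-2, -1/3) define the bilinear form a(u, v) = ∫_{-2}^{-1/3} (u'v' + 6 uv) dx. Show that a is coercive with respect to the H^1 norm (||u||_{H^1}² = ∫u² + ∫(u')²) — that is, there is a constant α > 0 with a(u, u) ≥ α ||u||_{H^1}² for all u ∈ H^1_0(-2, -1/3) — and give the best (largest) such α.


α = 1

Coercivity of a(·,·) on H^1_0(-2, -1/3) means a(u, u) ≥ α ||u||_{H^1}² for every u ∈ H^1_0.
The interval has length L = 5/3, and Poincaré/coercivity depend only on L. Here a(u, u) = ∫(u')² + (6)·∫u².
Here c = 6 ≥ 1, so a(u,u) = ∫(u')² + c∫u² ≥ ∫(u')² + ∫u² = ||u||_{H^1}², i.e. α = 1 works. No larger α is possible: a(u,u) ≥ α||u||_{H^1}² means (1−α)∫(u')² ≥ (α−c)∫u², and for the modes u_n = sin(nπ(x−x₀)/L) (x₀ the left endpoint) one has ∫u_n²/∫(u_n')² = (L/(nπ))² → 0, so a(u_n,u_n)/||u_n||_{H^1}² → 1. Hence the optimal constant is α = 1.
Therefore α = 1.


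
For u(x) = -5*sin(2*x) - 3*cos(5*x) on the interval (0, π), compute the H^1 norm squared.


||u||_{H^1(0,π)}^2 = -1040/7 + 359*π/2

u'(x) = 15*sin(5*x) - 10*cos(2*x).
Expand u² and (u')² and integrate term by term on (0, π), using: for integers n ≥ 1, ∫_0^π sin²(nx) dx = ∫_0^π cos²(nx) dx = π/2; for n ≠ n', ∫_0^π sin(nx)sin(n'x) dx = ∫_0^π cos(nx)cos(n'x) dx = 0; and by product-to-sum, ∫_0^π sin(nx)cos(n'x) dx = ½∫_0^π [sin((n+n')x) + sin((n−n')x)] dx, which is 0 when n+n' is even and 2n/(n²−n'²) when n+n' is odd (it need not vanish on (0, π)).
  u² squared terms: (-5)²·∫sin(2x)² dx = 25·π/2 = 25*π/2;  (-3)²·∫cos(5x)² dx = 9·π/2 = 9*π/2.
  u² cross terms: 2·(-5)·(-3)·∫sin(2x)·cos(5x) dx = 30·(-4/21) = -40/7.
  So ∫_0^π u² dx = 25*π/2 + 9*π/2 − 40/7 = -40/7 + 17*π.
  (u')² squared terms: (-10)²·∫cos(2x)² dx = 100·π/2 = 50*π;  (15)²·∫sin(5x)² dx = 225·π/2 = 225*π/2.
  (u')² cross terms: 2·(-10)·(15)·∫cos(2x)·sin(5x) dx = -300·(10/21) = -1000/7.
  So ∫_0^π (u')² dx = 50*π + 225*π/2 − 1000/7 = -1000/7 + 325*π/2.
||u||_{H^1}^2 = (-40/7 + 17*π) + (-1000/7 + 325*π/2) = -1040/7 + 359*π/2.


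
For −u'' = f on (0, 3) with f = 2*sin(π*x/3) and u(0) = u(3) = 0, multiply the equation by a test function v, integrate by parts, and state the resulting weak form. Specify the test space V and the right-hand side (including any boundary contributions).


V = H^1_0(0, 3) (so v(0) = v(3) = 0); weak form: ∫_0^3 u'v' dx = ∫_0^3 (2*sin(π*x/3)) v dx for all v ∈ V.

Multiply both sides by a test function v and integrate from 0 to 3:
  ∫_0^3 −u''(x) v(x) dx = ∫_0^3 f(x) v(x) dx.
Integrate the LHS by parts once:
  ∫_0^3 −u'' v dx = −[u'(x) v(x)]_0^3 + ∫_0^3 u'(x) v'(x) dx.
Thus ∫_0^3 u'(x) v'(x) dx = ∫_0^3 f(x) v(x) dx + [u'(x) v(x)]_0^3.
Choose V so that boundary terms are either known or forced to vanish.
u is Dirichlet: u(0) = u(3) = 0. Let V = H^1_0(0, 3); then v(0) = v(3) = 0, and [u' v]_0^3 = 0.
Weak formulation: find u (satisfying any essential BC) such that ∫_0^3 u'(x) v'(x) dx = ∫_0^3 f v dx for all v ∈ V.
Substituting f(x) = 2*sin(π*x/3), the right-hand side is ∫_0^3 (2*sin(π*x/3)) v dx.


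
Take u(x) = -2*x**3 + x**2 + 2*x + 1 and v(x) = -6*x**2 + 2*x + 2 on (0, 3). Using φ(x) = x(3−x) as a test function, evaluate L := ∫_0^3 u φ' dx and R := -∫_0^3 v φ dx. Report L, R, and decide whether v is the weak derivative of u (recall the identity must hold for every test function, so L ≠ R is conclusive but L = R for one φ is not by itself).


LHS = 252/5, RHS = 252/5. Yes, v = u' weakly.

u(x) = -2*x**3 + x**2 + 2*x + 1, classical derivative u'(x) = -6*x**2 + 2*x + 2.
φ(x) = x(3−x), so φ'(x) = 3 - 2*x.
Note φ(0) = φ(3) = 0, so the boundary term u·φ vanishes.
LHS = ∫_0^3 u(x) φ'(x) dx = ∫_0^3 (4*x^4 - 8*x^3 - x^2 + 4*x + 3) dx. Term by term:
  ∫_0^3 4*x^4 dx = 972/5;  ∫_0^3 -8*x^3 dx = -162;  ∫_0^3 -x^2 dx = -9;
  ∫_0^3 4*x dx = 18;  ∫_0^3 3 dx = 9.
Sum: 972/5 − 162 − 9 + 18 + 9 = 252/5.
So LHS = 252/5.
∫_0^3 v(x) φ(x) dx = ∫_0^3 (6*x^4 - 20*x^3 + 4*x^2 + 6*x) dx. Term by term:
  ∫_0^3 6*x^4 dx = 1458/5;  ∫_0^3 -20*x^3 dx = -405;  ∫_0^3 4*x^2 dx = 36;
  ∫_0^3 6*x dx = 27.
Sum: 1458/5 − 405 + 36 + 27 = -252/5.
So RHS = -∫_0^3 v(x) φ(x) dx = 252/5.
LHS = RHS, so the identity holds for this test φ.
Moreover u is smooth here and v(x) = u'(x) = -6*x**2 + 2*x + 2 pointwise, so the identity holds for every test function. Hence v is the weak derivative of u.


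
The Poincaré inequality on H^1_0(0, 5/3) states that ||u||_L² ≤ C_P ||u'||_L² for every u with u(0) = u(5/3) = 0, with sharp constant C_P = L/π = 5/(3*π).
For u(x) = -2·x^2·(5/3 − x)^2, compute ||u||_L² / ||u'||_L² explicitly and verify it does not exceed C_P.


||u||_L² / ||u'||_L² = 5*sqrt(3)/18 < C_P = 5/(3*π).

u(x) = -2·x^2·(5/3 − x)^2, so u'(x) = 4*x*(-18*x^2 + 45*x - 25)/9.
u(x) = -2·x^2·(5/3 − x)^2 vanishes at x = 0 and x = 5/3, so u ∈ H^1_0(0, 5/3). Differentiate via the product rule and integrate the resulting polynomials term by term.
  ∫_0^5/3 u² dx = ∫_0^5/3 (4*x^8 - 80*x^7/3 + 200*x^6/3 - 2000*x^5/27 + 2500*x^4/81) dx. Term by term:
    ∫_0^5/3 4*x^8 dx = 7812500/177147;  ∫_0^5/3 -80*x^7/3 dx = -3906250/19683;  ∫_0^5/3 200*x^6/3 dx = 15625000/45927;
    ∫_0^5/3 -2000*x^5/27 dx = -15625000/59049;  ∫_0^5/3 2500*x^4/81 dx = 1562500/19683.
  Sum: 7812500/177147 − 3906250/19683 + 15625000/45927 − 15625000/59049 + 1562500/19683 = 781250/1240029.
  ∫_0^5/3 (u')² dx = ∫_0^5/3 (64*x^6 - 320*x^5 + 5200*x^4/9 - 4000*x^3/9 + 10000*x^2/81) dx. Term by term:
    ∫_0^5/3 64*x^6 dx = 5000000/15309;  ∫_0^5/3 -320*x^5 dx = -2500000/2187;  ∫_0^5/3 5200*x^4/9 dx = 3250000/2187;
    ∫_0^5/3 -4000*x^3/9 dx = -625000/729;  ∫_0^5/3 10000*x^2/81 dx = 1250000/6561.
  Sum: 5000000/15309 − 2500000/2187 + 3250000/2187 − 625000/729 + 1250000/6561 = 125000/45927.
∫_0^5/3 u² dx = 781250/1240029, so ||u||_L² = 625*sqrt(42)/5103.
∫_0^5/3 (u')² dx = 125000/45927, so ||u'||_L² = 250*sqrt(14)/567.
Ratio ||u||_L² / ||u'||_L² = 5*sqrt(3)/18.
Sharp Poincaré constant on H^1_0(0, 5/3) is C_P = L/π = 5/(3*π), achieved by sin(3*π/5·x).
A polynomial bump cannot attain the sharp Poincaré constant (only the first sine eigenfunction does), so the ratio is strictly less than C_P, consistent with ||u||_L² ≤ C_P ||u'||_L².


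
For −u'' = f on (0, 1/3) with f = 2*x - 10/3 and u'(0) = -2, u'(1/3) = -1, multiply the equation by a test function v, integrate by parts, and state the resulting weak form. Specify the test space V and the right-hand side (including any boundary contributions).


V = H^1(0, 1/3) (v unrestricted at boundary; u is determined up to an additive constant); weak form: ∫_0^1/3 u'v' dx = ∫_0^1/3 (2*x - 10/3) v dx − v(1/3) + 2·v(0) for all v ∈ V.

Multiply both sides by a test function v and integrate from 0 to 1/3:
  ∫_0^1/3 −u''(x) v(x) dx = ∫_0^1/3 f(x) v(x) dx.
Integrate the LHS by parts once:
  ∫_0^1/3 −u'' v dx = −[u'(x) v(x)]_0^1/3 + ∫_0^1/3 u'(x) v'(x) dx.
Thus ∫_0^1/3 u'(x) v'(x) dx = ∫_0^1/3 f(x) v(x) dx + [u'(x) v(x)]_0^1/3.
Choose V so that boundary terms are either known or forced to vanish.
u has inhomogeneous Neumann u'(0) = -2, u'(1/3) = -1. [u' v]_0^1/3 = (-1)·v(1/3) − (-2)·v(0) = − v(1/3) + 2·v(0). Take V = H^1(0, 1/3); boundary term becomes part of RHS.
Weak formulation: find u (satisfying any essential BC) such that ∫_0^1/3 u'(x) v'(x) dx = ∫_0^1/3 f v dx − v(1/3) + 2·v(0) for all v ∈ V (Neumann data are natural BCs: they enter the RHS as boundary terms).
Substituting f(x) = 2*x - 10/3, the right-hand side is ∫_0^1/3 (2*x - 10/3) v dx − v(1/3) + 2·v(0).
Compatibility check (pure Neumann): taking v ≡ 1 ∈ V gives 0 = ∫_0^1/3 f dx + (-1) − (-2), i.e. ∫_0^1/3 f dx must equal u'(0) − u'(1/3) = -1. Indeed ∫_0^1/3 (2*x - 10/3) dx = -1, so the data are compatible. The solution is then unique only up to an additive constant (fix it e.g. by requiring ∫_0^1/3 u dx = 0).


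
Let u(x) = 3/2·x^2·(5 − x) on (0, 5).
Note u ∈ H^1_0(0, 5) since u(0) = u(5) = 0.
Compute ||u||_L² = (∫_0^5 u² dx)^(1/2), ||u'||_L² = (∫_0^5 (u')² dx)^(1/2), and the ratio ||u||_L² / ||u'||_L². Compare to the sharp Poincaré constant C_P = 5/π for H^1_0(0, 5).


||u||_L² / ||u'||_L² = 5*sqrt(14)/14 < C_P = 5/π.

u(x) = 3/2·x^2·(5 − x), so u'(x) = 3*x*(10 - 3*x)/2.
u(x) = 3/2·x^2·(5 − x) vanishes at x = 0 and x = 5, so u ∈ H^1_0(0, 5). Differentiate via the product rule and integrate the resulting polynomials term by term.
  ∫_0^5 u² dx = ∫_0^5 (9*x^6/4 - 45*x^5/2 + 225*x^4/4) dx. Term by term:
    ∫_0^5 9*x^6/4 dx = 703125/28;  ∫_0^5 -45*x^5/2 dx = -234375/4;  ∫_0^5 225*x^4/4 dx = 140625/4.
  Sum: 703125/28 − 234375/4 + 140625/4 = 46875/28.
  ∫_0^5 (u')² dx = ∫_0^5 (81*x^4/4 - 135*x^3 + 225*x^2) dx. Term by term:
    ∫_0^5 81*x^4/4 dx = 50625/4;  ∫_0^5 -135*x^3 dx = -84375/4;  ∫_0^5 225*x^2 dx = 9375.
  Sum: 50625/4 − 84375/4 + 9375 = 1875/2.
∫_0^5 u² dx = 46875/28, so ||u||_L² = 125*sqrt(21)/14.
∫_0^5 (u')² dx = 1875/2, so ||u'||_L² = 25*sqrt(6)/2.
Ratio ||u||_L² / ||u'||_L² = 5*sqrt(14)/14.
Sharp Poincaré constant on H^1_0(0, 5) is C_P = L/π = 5/π, achieved by sin(π/5·x).
A polynomial bump cannot attain the sharp Poincaré constant (only the first sine eigenfunction does), so the ratio is strictly less than C_P, consistent with ||u||_L² ≤ C_P ||u'||_L².


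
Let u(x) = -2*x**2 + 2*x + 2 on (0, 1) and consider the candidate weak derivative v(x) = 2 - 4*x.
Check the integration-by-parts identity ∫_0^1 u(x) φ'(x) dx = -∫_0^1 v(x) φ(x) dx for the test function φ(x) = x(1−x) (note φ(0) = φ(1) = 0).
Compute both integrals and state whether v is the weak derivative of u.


LHS = 0, RHS = 0. Yes, v = u' weakly.

u(x) = -2*x**2 + 2*x + 2, classical derivative u'(x) = 2 - 4*x.
φ(x) = x(1−x), so φ'(x) = 1 - 2*x.
Note φ(0) = φ(1) = 0, so the boundary term u·φ vanishes.
LHS = ∫_0^1 u(x) φ'(x) dx = ∫_0^1 (4*x^3 - 6*x^2 - 2*x + 2) dx. Term by term:
  ∫_0^1 4*x^3 dx = 1;  ∫_0^1 -6*x^2 dx = -2;  ∫_0^1 -2*x dx = -1;
  ∫_0^1 2 dx = 2.
Sum: 1 − 2 − 1 + 2 = 0.
So LHS = 0.
∫_0^1 v(x) φ(x) dx = ∫_0^1 (4*x^3 - 6*x^2 + 2*x) dx. Term by term:
  ∫_0^1 4*x^3 dx = 1;  ∫_0^1 -6*x^2 dx = -2;  ∫_0^1 2*x dx = 1.
Sum: 1 − 2 + 1 = 0.
So RHS = -∫_0^1 v(x) φ(x) dx = 0.
LHS = RHS, so the identity holds for this test φ.
Moreover u is smooth here and v(x) = u'(x) = 2 - 4*x pointwise, so the identity holds for every test function. Hence v is the weak derivative of u.


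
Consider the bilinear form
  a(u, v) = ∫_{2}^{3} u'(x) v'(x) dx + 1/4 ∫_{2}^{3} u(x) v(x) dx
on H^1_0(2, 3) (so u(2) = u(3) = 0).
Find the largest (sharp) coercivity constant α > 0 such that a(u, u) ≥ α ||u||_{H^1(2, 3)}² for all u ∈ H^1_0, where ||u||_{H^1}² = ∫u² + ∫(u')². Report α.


α = (1/4 + π^2)/(1 + π^2)

Coercivity of a(·,·) on H^1_0(2, 3) means a(u, u) ≥ α ||u||_{H^1}² for every u ∈ H^1_0.
The interval has length L = 1, and Poincaré/coercivity depend only on L. Here a(u, u) = ∫(u')² + (1/4)·∫u².
Here 0 < c = 1/4 < 1. The condition a(u,u) ≥ α||u||_{H^1}² reads (1−α)∫(u')² ≥ (α−c)∫u². Any admissible α is ≤ 1 (rapidly oscillating u have ∫u²/∫(u')² → 0), and α = 1 would force 0 ≥ (1−c)∫u², impossible since c < 1; so 1−α > 0. By the sharp Poincaré inequality on H^1_0 of an interval of length L, ∫(u')² ≥ (π/L)²∫u² with equality for the first sine mode sin(π(x−x₀)/L) (x₀ the left endpoint), so the inequality holds for all u iff (1−α)(π/L)² ≥ α − c, i.e. α ≤ ((π/L)² + c)/((π/L)² + 1) = (1 + c(L/π)²)/(1 + (L/π)²). With (π/L)² = π^2 and c = 1/4, the largest admissible constant is α = ((π/L)² + c)/((π/L)² + 1).
Simplifying, α = (1/4 + π^2)/(1 + π^2).


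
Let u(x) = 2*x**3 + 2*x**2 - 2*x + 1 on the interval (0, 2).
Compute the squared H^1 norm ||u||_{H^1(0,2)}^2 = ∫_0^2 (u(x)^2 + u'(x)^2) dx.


||u||_{H^1}^2 = 53474/105

The H^1 norm (squared) on an interval (0, L) is
  ||u||_{H^1}^2 = ∫_0^L u(x)^2 dx + ∫_0^L u'(x)^2 dx.
Compute u'(x) = 6*x**2 + 4*x - 2.
Then u(x)^2 = 4*x**6 + 8*x**5 - 4*x**4 - 4*x**3 + 8*x**2 - 4*x + 1 and u'(x)^2 = 36*x**4 + 48*x**3 - 8*x**2 - 16*x + 4.
Integrate each monomial from 0 to 2 using ∫_0^2 c·x^n dx = c·2^(n+1)/(n+1):
  ∫_0^2 u(x)^2 dx = ∫_0^2 (4*x^6 + 8*x^5 - 4*x^4 - 4*x^3 + 8*x^2 - 4*x + 1) dx. Term by term:
    ∫_0^2 4*x^6 dx = 512/7;  ∫_0^2 8*x^5 dx = 256/3;  ∫_0^2 -4*x^4 dx = -128/5;
    ∫_0^2 -4*x^3 dx = -16;  ∫_0^2 8*x^2 dx = 64/3;  ∫_0^2 -4*x dx = -8;
    ∫_0^2 1 dx = 2.
  Sum: 512/7 + 256/3 − 128/5 − 16 + 64/3 − 8 + 2 = 13882/105.
  ∫_0^2 u'(x)^2 dx = ∫_0^2 (36*x^4 + 48*x^3 - 8*x^2 - 16*x + 4) dx. Term by term:
    ∫_0^2 36*x^4 dx = 1152/5;  ∫_0^2 48*x^3 dx = 192;  ∫_0^2 -8*x^2 dx = -64/3;
    ∫_0^2 -16*x dx = -32;  ∫_0^2 4 dx = 8.
  Sum: 1152/5 + 192 − 64/3 − 32 + 8 = 5656/15.
Adding: ||u||_{H^1}^2 = 13882/105 + 5656/15 = 53474/105.


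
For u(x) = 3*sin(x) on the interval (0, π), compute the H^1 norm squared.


||u||_{H^1(0,π)}^2 = 9*π

u'(x) = 3*cos(x).
Expand u² and (u')² and integrate term by term on (0, π), using: for integers n ≥ 1, ∫_0^π sin²(nx) dx = ∫_0^π cos²(nx) dx = π/2; for n ≠ n', ∫_0^π sin(nx)sin(n'x) dx = ∫_0^π cos(nx)cos(n'x) dx = 0; and by product-to-sum, ∫_0^π sin(nx)cos(n'x) dx = ½∫_0^π [sin((n+n')x) + sin((n−n')x)] dx, which is 0 when n+n' is even and 2n/(n²−n'²) when n+n' is odd (it need not vanish on (0, π)).
  u² squared terms: (3)²·∫sin(x)² dx = 9·π/2 = 9*π/2.
  So ∫_0^π u² dx = 9*π/2.
  (u')² squared terms: (3)²·∫cos(x)² dx = 9·π/2 = 9*π/2.
  So ∫_0^π (u')² dx = 9*π/2.
||u||_{H^1}^2 = (9*π/2) + (9*π/2) = 9*π.


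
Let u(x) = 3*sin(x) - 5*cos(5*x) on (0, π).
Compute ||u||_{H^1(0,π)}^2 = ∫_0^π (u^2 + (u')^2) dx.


||u||_{H^1(0,π)}^2 = 334*π

u'(x) = 25*sin(5*x) + 3*cos(x).
Expand u² and (u')² and integrate term by term on (0, π), using: for integers n ≥ 1, ∫_0^π sin²(nx) dx = ∫_0^π cos²(nx) dx = π/2; for n ≠ n', ∫_0^π sin(nx)sin(n'x) dx = ∫_0^π cos(nx)cos(n'x) dx = 0; and by product-to-sum, ∫_0^π sin(nx)cos(n'x) dx = ½∫_0^π [sin((n+n')x) + sin((n−n')x)] dx, which is 0 when n+n' is even and 2n/(n²−n'²) when n+n' is odd (it need not vanish on (0, π)).
  u² squared terms: (-5)²·∫cos(5x)² dx = 25·π/2 = 25*π/2;  (3)²·∫sin(x)² dx = 9·π/2 = 9*π/2.
  u² cross terms: 2·(-5)·(3)·∫cos(5x)·sin(x) dx = -30·(0) = 0.
  So ∫_0^π u² dx = 25*π/2 + 9*π/2 + 0 = 17*π.
  (u')² squared terms: (3)²·∫cos(x)² dx = 9·π/2 = 9*π/2;  (25)²·∫sin(5x)² dx = 625·π/2 = 625*π/2.
  (u')² cross terms: 2·(3)·(25)·∫cos(x)·sin(5x) dx = 150·(0) = 0.
  So ∫_0^π (u')² dx = 9*π/2 + 625*π/2 + 0 = 317*π.
||u||_{H^1}^2 = (17*π) + (317*π) = 334*π.


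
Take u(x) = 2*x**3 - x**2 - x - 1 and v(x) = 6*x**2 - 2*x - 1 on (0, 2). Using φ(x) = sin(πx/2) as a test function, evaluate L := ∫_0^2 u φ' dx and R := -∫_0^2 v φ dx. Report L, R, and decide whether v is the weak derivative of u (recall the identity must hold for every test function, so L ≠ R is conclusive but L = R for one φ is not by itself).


LHS = -36/π + 192/π^3, RHS = -36/π + 192/π^3. Yes, v = u' weakly.

u(x) = 2*x**3 - x**2 - x - 1, classical derivative u'(x) = 6*x**2 - 2*x - 1.
φ(x) = sin(πx/2), so φ'(x) = π*cos(π*x/2)/2.
Note φ(0) = φ(2) = 0, so the boundary term u·φ vanishes.
LHS = ∫_0^2 u(x) φ'(x) dx = ∫_0^2 (π*x^3*cos(π*x/2) - π*x^2*cos(π*x/2)/2 - π*x*cos(π*x/2)/2 - π*cos(π*x/2)/2) dx. Term by term:
  ∫_0^2 -π*cos(π*x/2)/2 dx = 0;  ∫_0^2 π*x^3*cos(π*x/2) dx = -48/π + 192/π^3;  ∫_0^2 -π*x*cos(π*x/2)/2 dx = 4/π;
  ∫_0^2 -π*x^2*cos(π*x/2)/2 dx = 8/π.
Sum: 0 + -48/π + 192/π^3 + 4/π + 8/π = -36/π + 192/π^3.
So LHS = -36/π + 192/π^3.
∫_0^2 v(x) φ(x) dx = ∫_0^2 (6*x^2*sin(π*x/2) - 2*x*sin(π*x/2) - sin(π*x/2)) dx. Term by term:
  ∫_0^2 -sin(π*x/2) dx = -4/π;  ∫_0^2 -2*x*sin(π*x/2) dx = -8/π;  ∫_0^2 6*x^2*sin(π*x/2) dx = -192/π^3 + 48/π.
Sum: -4/π − 8/π + -192/π^3 + 48/π = -192/π^3 + 36/π.
So RHS = -∫_0^2 v(x) φ(x) dx = -36/π + 192/π^3.
LHS = RHS, so the identity holds for this test φ.
Moreover u is smooth here and v(x) = u'(x) = 6*x**2 - 2*x - 1 pointwise, so the identity holds for every test function. Hence v is the weak derivative of u.


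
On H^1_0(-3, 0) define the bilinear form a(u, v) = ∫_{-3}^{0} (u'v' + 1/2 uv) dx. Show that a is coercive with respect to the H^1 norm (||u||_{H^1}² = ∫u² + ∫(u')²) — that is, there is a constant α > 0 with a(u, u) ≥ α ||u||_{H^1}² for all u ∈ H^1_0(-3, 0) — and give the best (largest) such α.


α = (9/2 + π^2)/(9 + π^2)

Coercivity of a(·,·) on H^1_0(-3, 0) means a(u, u) ≥ α ||u||_{H^1}² for every u ∈ H^1_0.
The interval has length L = 3, and Poincaré/coercivity depend only on L. Here a(u, u) = ∫(u')² + (1/2)·∫u².
Here 0 < c = 1/2 < 1. The condition a(u,u) ≥ α||u||_{H^1}² reads (1−α)∫(u')² ≥ (α−c)∫u². Any admissible α is ≤ 1 (rapidly oscillating u have ∫u²/∫(u')² → 0), and α = 1 would force 0 ≥ (1−c)∫u², impossible since c < 1; so 1−α > 0. By the sharp Poincaré inequality on H^1_0 of an interval of length L, ∫(u')² ≥ (π/L)²∫u² with equality for the first sine mode sin(π(x−x₀)/L) (x₀ the left endpoint), so the inequality holds for all u iff (1−α)(π/L)² ≥ α − c, i.e. α ≤ ((π/L)² + c)/((π/L)² + 1) = (1 + c(L/π)²)/(1 + (L/π)²). With (π/L)² = π^2/9 and c = 1/2, the largest admissible constant is α = ((π/L)² + c)/((π/L)² + 1).
Simplifying, α = (9/2 + π^2)/(9 + π^2).


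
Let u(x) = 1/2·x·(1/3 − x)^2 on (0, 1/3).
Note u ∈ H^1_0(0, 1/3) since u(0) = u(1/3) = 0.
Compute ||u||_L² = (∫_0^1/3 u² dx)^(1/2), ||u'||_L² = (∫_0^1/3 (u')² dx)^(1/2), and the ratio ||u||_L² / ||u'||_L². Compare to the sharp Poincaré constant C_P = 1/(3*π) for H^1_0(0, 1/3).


||u||_L² / ||u'||_L² = sqrt(14)/42 < C_P = 1/(3*π).

u(x) = 1/2·x·(1/3 − x)^2, so u'(x) = (3*x - 1)*(9*x - 1)/18.
u(x) = 1/2·x·(1/3 − x)^2 vanishes at x = 0 and x = 1/3, so u ∈ H^1_0(0, 1/3). Differentiate via the product rule and integrate the resulting polynomials term by term.
  ∫_0^1/3 u² dx = ∫_0^1/3 (x^6/4 - x^5/3 + x^4/6 - x^3/27 + x^2/324) dx. Term by term:
    ∫_0^1/3 x^6/4 dx = 1/61236;  ∫_0^1/3 -x^5/3 dx = -1/13122;  ∫_0^1/3 x^4/6 dx = 1/7290;
    ∫_0^1/3 -x^3/27 dx = -1/8748;  ∫_0^1/3 x^2/324 dx = 1/26244.
  Sum: 1/61236 − 1/13122 + 1/7290 − 1/8748 + 1/26244 = 1/918540.
  ∫_0^1/3 (u')² dx = ∫_0^1/3 (9*x^4/4 - 2*x^3 + 11*x^2/18 - 2*x/27 + 1/324) dx. Term by term:
    ∫_0^1/3 9*x^4/4 dx = 1/540;  ∫_0^1/3 -2*x^3 dx = -1/162;  ∫_0^1/3 11*x^2/18 dx = 11/1458;
    ∫_0^1/3 -2*x/27 dx = -1/243;  ∫_0^1/3 1/324 dx = 1/972.
  Sum: 1/540 − 1/162 + 11/1458 − 1/243 + 1/972 = 1/7290.
∫_0^1/3 u² dx = 1/918540, so ||u||_L² = sqrt(35)/5670.
∫_0^1/3 (u')² dx = 1/7290, so ||u'||_L² = sqrt(10)/270.
Ratio ||u||_L² / ||u'||_L² = sqrt(14)/42.
Sharp Poincaré constant on H^1_0(0, 1/3) is C_P = L/π = 1/(3*π), achieved by sin(3*π·x).
A polynomial bump cannot attain the sharp Poincaré constant (only the first sine eigenfunction does), so the ratio is strictly less than C_P, consistent with ||u||_L² ≤ C_P ||u'||_L².


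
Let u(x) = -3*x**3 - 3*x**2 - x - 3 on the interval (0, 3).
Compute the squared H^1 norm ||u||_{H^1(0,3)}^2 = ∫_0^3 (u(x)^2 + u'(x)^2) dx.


||u||_{H^1}^2 = 458691/35

The H^1 norm (squared) on an interval (0, L) is
  ||u||_{H^1}^2 = ∫_0^L u(x)^2 dx + ∫_0^L u'(x)^2 dx.
Compute u'(x) = -9*x**2 - 6*x - 1.
Then u(x)^2 = 9*x**6 + 18*x**5 + 15*x**4 + 24*x**3 + 19*x**2 + 6*x + 9 and u'(x)^2 = 81*x**4 + 108*x**3 + 54*x**2 + 12*x + 1.
Integrate each monomial from 0 to 3 using ∫_0^3 c·x^n dx = c·3^(n+1)/(n+1):
  ∫_0^3 u(x)^2 dx = ∫_0^3 (9*x^6 + 18*x^5 + 15*x^4 + 24*x^3 + 19*x^2 + 6*x + 9) dx. Term by term:
    ∫_0^3 9*x^6 dx = 19683/7;  ∫_0^3 18*x^5 dx = 2187;  ∫_0^3 15*x^4 dx = 729;
    ∫_0^3 24*x^3 dx = 486;  ∫_0^3 19*x^2 dx = 171;  ∫_0^3 6*x dx = 27;
    ∫_0^3 9 dx = 27.
  Sum: 19683/7 + 2187 + 729 + 486 + 171 + 27 + 27 = 45072/7.
  ∫_0^3 u'(x)^2 dx = ∫_0^3 (81*x^4 + 108*x^3 + 54*x^2 + 12*x + 1) dx. Term by term:
    ∫_0^3 81*x^4 dx = 19683/5;  ∫_0^3 108*x^3 dx = 2187;  ∫_0^3 54*x^2 dx = 486;
    ∫_0^3 12*x dx = 54;  ∫_0^3 1 dx = 3.
  Sum: 19683/5 + 2187 + 486 + 54 + 3 = 33333/5.
Adding: ||u||_{H^1}^2 = 45072/7 + 33333/5 = 458691/35.


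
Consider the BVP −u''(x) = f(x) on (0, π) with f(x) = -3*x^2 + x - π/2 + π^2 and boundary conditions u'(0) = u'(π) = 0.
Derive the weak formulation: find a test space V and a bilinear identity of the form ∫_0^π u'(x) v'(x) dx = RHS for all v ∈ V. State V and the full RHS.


V = H^1(0, π) (no boundary constraint on v; u is determined up to an additive constant); weak form: ∫_0^π u'v' dx = ∫_0^π (-3*x^2 + x - π/2 + π^2) v dx for all v ∈ V.

Multiply both sides by a test function v and integrate from 0 to π:
  ∫_0^π −u''(x) v(x) dx = ∫_0^π f(x) v(x) dx.
Integrate the LHS by parts once:
  ∫_0^π −u'' v dx = −[u'(x) v(x)]_0^π + ∫_0^π u'(x) v'(x) dx.
Thus ∫_0^π u'(x) v'(x) dx = ∫_0^π f(x) v(x) dx + [u'(x) v(x)]_0^π.
Choose V so that boundary terms are either known or forced to vanish.
u has homogeneous Neumann: u'(0) = u'(π) = 0. So [u' v]_0^π = 0·v(π) − 0·v(0) = 0 for any v; take V = H^1(0, π).
Weak formulation: find u (satisfying any essential BC) such that ∫_0^π u'(x) v'(x) dx = ∫_0^π f v dx for all v ∈ V (homogeneous Neumann, so boundary terms vanish).
Substituting f(x) = -3*x^2 + x - π/2 + π^2, the right-hand side is ∫_0^π (-3*x^2 + x - π/2 + π^2) v dx.
Compatibility check (pure Neumann): taking v ≡ 1 ∈ V gives 0 = ∫_0^π f dx + (0) − (0), i.e. ∫_0^π f dx must equal u'(0) − u'(π) = 0. Indeed ∫_0^π (-3*x^2 + x - π/2 + π^2) dx = 0, so the data are compatible. The solution is then unique only up to an additive constant (fix it e.g. by requiring ∫_0^π u dx = 0).


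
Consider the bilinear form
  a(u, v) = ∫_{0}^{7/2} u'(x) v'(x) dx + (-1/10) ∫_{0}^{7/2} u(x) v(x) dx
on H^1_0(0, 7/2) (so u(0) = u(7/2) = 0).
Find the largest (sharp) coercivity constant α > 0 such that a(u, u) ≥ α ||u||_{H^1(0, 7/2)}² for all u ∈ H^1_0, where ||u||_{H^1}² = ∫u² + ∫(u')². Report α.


α = (-49 + 40*π^2)/(10*(4*π^2 + 49))

Coercivity of a(·,·) on H^1_0(0, 7/2) means a(u, u) ≥ α ||u||_{H^1}² for every u ∈ H^1_0.
The interval has length L = 7/2, and Poincaré/coercivity depend only on L. Here a(u, u) = ∫(u')² + (-1/10)·∫u².
Here c = -1/10 < 0 with |c| < (π/L)² = 4*π^2/49, so coercivity still holds. The condition a(u,u) ≥ α||u||_{H^1}² reads (1−α)∫(u')² ≥ (α−c)∫u². Any admissible α is ≤ 1 (rapidly oscillating u have ∫u²/∫(u')² → 0), and α = 1 would force 0 ≥ (1−c)∫u², impossible since c < 1; so 1−α > 0. By the sharp Poincaré inequality on H^1_0 of an interval of length L, ∫(u')² ≥ (π/L)²∫u² with equality for the first sine mode sin(π(x−x₀)/L) (x₀ the left endpoint), so the inequality holds for all u iff (1−α)(π/L)² ≥ α − c, i.e. α ≤ ((π/L)² + c)/((π/L)² + 1) = (1 + c(L/π)²)/(1 + (L/π)²). (Direct route, valid since c ≤ 0: Poincaré gives c∫u² ≥ c(L/π)²∫(u')², so a(u,u) ≥ (1 + c(L/π)²)∫(u')², while ||u||_{H^1}² ≤ (1 + (L/π)²)∫(u')²; dividing yields the same α.) With (π/L)² = 4*π^2/49 and c = -1/10, the largest admissible constant is α = ((π/L)² + c)/((π/L)² + 1).
Simplifying, α = (-49 + 40*π^2)/(10*(4*π^2 + 49)).


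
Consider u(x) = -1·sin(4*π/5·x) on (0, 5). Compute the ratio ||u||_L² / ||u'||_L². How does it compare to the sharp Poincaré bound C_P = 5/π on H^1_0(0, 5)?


||u||_L² / ||u'||_L² = 5/(4*π) < C_P = 5/π.

u(x) = -1·sin(4*π/5·x), so u'(x) = -4*π*cos(4*π*x/5)/5.
Writing u(x) = A·sin(kπx/L) with A = -1 and k = 4, use ∫_0^L sin²(kπx/L) dx = L/2 and ∫_0^L cos²(kπx/L) dx = L/2.
u² = 1·sin²(4*π/5·x) and (u')² = 16*π^2/25·cos²(4*π/5·x), and each of sin², cos² integrates to L/2 = 5/2 over (0, 5).
∫_0^5 u² dx = 5/2, so ||u||_L² = sqrt(10)/2.
∫_0^5 (u')² dx = 8*π^2/5, so ||u'||_L² = 2*sqrt(10)*π/5.
Ratio ||u||_L² / ||u'||_L² = 5/(4*π).
Sharp Poincaré constant on H^1_0(0, 5) is C_P = L/π = 5/π, achieved by sin(π/5·x).
This is the k = 4 harmonic; the ratio L/(kπ) is strictly less than C_P = L/π, consistent with the sharp inequality ||u||_L² ≤ C_P ||u'||_L².


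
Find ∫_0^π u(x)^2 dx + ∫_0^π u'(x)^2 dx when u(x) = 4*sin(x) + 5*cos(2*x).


||u||_{H^1(0,π)}^2 = -400/3 + 157*π/2

u'(x) = -10*sin(2*x) + 4*cos(x).
Expand u² and (u')² and integrate term by term on (0, π), using: for integers n ≥ 1, ∫_0^π sin²(nx) dx = ∫_0^π cos²(nx) dx = π/2; for n ≠ n', ∫_0^π sin(nx)sin(n'x) dx = ∫_0^π cos(nx)cos(n'x) dx = 0; and by product-to-sum, ∫_0^π sin(nx)cos(n'x) dx = ½∫_0^π [sin((n+n')x) + sin((n−n')x)] dx, which is 0 when n+n' is even and 2n/(n²−n'²) when n+n' is odd (it need not vanish on (0, π)).
  u² squared terms: (4)²·∫sin(x)² dx = 16·π/2 = 8*π;  (5)²·∫cos(2x)² dx = 25·π/2 = 25*π/2.
  u² cross terms: 2·(4)·(5)·∫sin(x)·cos(2x) dx = 40·(-2/3) = -80/3.
  So ∫_0^π u² dx = 8*π + 25*π/2 − 80/3 = -80/3 + 41*π/2.
  (u')² squared terms: (-10)²·∫sin(2x)² dx = 100·π/2 = 50*π;  (4)²·∫cos(x)² dx = 16·π/2 = 8*π.
  (u')² cross terms: 2·(-10)·(4)·∫sin(2x)·cos(x) dx = -80·(4/3) = -320/3.
  So ∫_0^π (u')² dx = 50*π + 8*π − 320/3 = -320/3 + 58*π.
||u||_{H^1}^2 = (-80/3 + 41*π/2) + (-320/3 + 58*π) = -400/3 + 157*π/2.


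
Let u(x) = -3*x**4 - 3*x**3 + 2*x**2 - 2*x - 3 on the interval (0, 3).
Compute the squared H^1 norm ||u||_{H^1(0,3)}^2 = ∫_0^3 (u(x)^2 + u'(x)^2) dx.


||u||_{H^1}^2 = 14811801/140

The H^1 norm (squared) on an interval (0, L) is
  ||u||_{H^1}^2 = ∫_0^L u(x)^2 dx + ∫_0^L u'(x)^2 dx.
Compute u'(x) = -12*x**3 - 9*x**2 + 4*x - 2.
Then u(x)^2 = 9*x**8 + 18*x**7 - 3*x**6 + 34*x**4 + 10*x**3 - 8*x**2 + 12*x + 9 and u'(x)^2 = 144*x**6 + 216*x**5 - 15*x**4 - 24*x**3 + 52*x**2 - 16*x + 4.
Integrate each monomial from 0 to 3 using ∫_0^3 c·x^n dx = c·3^(n+1)/(n+1):
  ∫_0^3 u(x)^2 dx = ∫_0^3 (9*x^8 + 18*x^7 - 3*x^6 + 34*x^4 + 10*x^3 - 8*x^2 + 12*x + 9) dx. Term by term:
    ∫_0^3 9*x^8 dx = 19683;  ∫_0^3 18*x^7 dx = 59049/4;  ∫_0^3 -3*x^6 dx = -6561/7;
    ∫_0^3 34*x^4 dx = 8262/5;  ∫_0^3 10*x^3 dx = 405/2;  ∫_0^3 -8*x^2 dx = -72;
    ∫_0^3 12*x dx = 54;  ∫_0^3 9 dx = 27.
  Sum: 19683 + 59049/4 − 6561/7 + 8262/5 + 405/2 − 72 + 54 + 27 = 4952061/140.
  ∫_0^3 u'(x)^2 dx = ∫_0^3 (144*x^6 + 216*x^5 - 15*x^4 - 24*x^3 + 52*x^2 - 16*x + 4) dx. Term by term:
    ∫_0^3 144*x^6 dx = 314928/7;  ∫_0^3 216*x^5 dx = 26244;  ∫_0^3 -15*x^4 dx = -729;
    ∫_0^3 -24*x^3 dx = -486;  ∫_0^3 52*x^2 dx = 468;  ∫_0^3 -16*x dx = -72;
    ∫_0^3 4 dx = 12.
  Sum: 314928/7 + 26244 − 729 − 486 + 468 − 72 + 12 = 492987/7.
Adding: ||u||_{H^1}^2 = 4952061/140 + 492987/7 = 14811801/140.
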